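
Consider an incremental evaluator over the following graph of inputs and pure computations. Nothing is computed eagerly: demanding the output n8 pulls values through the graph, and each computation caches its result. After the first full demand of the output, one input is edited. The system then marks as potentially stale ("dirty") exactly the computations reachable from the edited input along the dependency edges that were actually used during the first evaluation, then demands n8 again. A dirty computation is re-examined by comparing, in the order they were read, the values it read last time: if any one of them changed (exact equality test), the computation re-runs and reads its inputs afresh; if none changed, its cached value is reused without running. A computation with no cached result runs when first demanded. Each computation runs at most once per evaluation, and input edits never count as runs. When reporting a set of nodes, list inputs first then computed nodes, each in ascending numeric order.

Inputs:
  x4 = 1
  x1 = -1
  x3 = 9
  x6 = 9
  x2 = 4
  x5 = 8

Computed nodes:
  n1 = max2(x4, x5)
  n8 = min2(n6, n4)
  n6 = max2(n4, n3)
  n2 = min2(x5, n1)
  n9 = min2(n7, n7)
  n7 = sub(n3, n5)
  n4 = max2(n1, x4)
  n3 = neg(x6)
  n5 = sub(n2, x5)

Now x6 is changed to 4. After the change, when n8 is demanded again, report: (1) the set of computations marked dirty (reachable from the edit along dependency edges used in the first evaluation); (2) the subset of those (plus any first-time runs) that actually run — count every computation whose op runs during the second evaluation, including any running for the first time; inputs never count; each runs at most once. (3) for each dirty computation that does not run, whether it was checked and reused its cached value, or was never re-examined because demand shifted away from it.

Initial pass — values computed on the first demand:
  n1 = max2(1, 8) = 8
  n3 = neg(9) = -9
  n4 = max2(8, 1) = 8
  n6 = max2(8, -9) = 8
  n8 = min2(8, 8) = 8

Second demand — change propagation:
  n3: re-runs because x6 9->4; new result -4.
  n6: re-runs because n3 -9->-4; new result 8 (unchanged).
  n8: re-examined; everything it read last time is the same (n6 unchanged, n4 unchanged) — cache 8 kept, no run.

The important point: n6 recomputes to an identical value, and the output ends up unchanged.

Dirty set: n3, n6, n8.
Run set: n3, n6 (2 run).
Re-examined without running (cache reused): n8.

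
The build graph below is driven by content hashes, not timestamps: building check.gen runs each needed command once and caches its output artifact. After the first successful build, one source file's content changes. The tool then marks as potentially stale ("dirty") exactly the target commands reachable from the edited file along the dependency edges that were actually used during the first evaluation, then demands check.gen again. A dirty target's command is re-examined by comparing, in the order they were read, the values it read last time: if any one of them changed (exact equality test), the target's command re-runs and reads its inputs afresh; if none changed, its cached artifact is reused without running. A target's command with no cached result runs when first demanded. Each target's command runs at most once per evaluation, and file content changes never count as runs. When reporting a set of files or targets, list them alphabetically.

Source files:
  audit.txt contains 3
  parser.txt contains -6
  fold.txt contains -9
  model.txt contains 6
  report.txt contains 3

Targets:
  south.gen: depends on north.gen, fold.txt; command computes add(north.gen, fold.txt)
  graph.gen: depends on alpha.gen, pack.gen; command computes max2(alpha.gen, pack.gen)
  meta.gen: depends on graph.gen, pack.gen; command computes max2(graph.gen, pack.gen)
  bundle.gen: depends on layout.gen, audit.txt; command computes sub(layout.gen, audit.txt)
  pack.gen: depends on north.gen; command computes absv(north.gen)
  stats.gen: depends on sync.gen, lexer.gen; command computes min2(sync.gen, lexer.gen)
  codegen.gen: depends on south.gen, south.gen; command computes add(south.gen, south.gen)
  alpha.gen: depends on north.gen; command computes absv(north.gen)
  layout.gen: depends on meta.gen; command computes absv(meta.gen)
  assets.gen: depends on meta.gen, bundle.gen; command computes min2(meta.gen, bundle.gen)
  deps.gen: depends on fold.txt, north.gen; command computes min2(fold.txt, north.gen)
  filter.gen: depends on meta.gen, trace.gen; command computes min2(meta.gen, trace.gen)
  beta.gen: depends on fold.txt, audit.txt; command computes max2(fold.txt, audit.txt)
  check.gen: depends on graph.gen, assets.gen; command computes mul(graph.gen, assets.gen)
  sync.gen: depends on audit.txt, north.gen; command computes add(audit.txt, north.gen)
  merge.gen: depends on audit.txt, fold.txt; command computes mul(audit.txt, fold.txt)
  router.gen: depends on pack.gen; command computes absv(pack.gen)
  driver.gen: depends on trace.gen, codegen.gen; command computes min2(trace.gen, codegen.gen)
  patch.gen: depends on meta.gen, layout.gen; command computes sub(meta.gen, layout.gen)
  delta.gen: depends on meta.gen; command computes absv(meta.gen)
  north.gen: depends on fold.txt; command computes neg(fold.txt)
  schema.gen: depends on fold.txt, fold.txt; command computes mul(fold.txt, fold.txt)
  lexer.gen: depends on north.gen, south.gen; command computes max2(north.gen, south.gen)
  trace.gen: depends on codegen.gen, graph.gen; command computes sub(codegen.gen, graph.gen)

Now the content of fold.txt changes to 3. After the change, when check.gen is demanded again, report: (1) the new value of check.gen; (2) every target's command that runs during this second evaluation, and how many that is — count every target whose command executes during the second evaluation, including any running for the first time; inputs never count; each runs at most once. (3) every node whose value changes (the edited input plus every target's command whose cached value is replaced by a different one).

check.gen now evaluates to 0.
Run set: alpha.gen, assets.gen, bundle.gen, check.gen, graph.gen, layout.gen, meta.gen, north.gen, pack.gen (9 run).
Changed values: alpha.gen, assets.gen, bundle.gen, check.gen, fold.txt, graph.gen, layout.gen, meta.gen, north.gen, pack.gen.

Initial pass — values computed on the first demand:
  north.gen = neg(-9) = 9
  alpha.gen = absv(9) = 9
  pack.gen = absv(9) = 9
  graph.gen = max2(9, 9) = 9
  meta.gen = max2(9, 9) = 9
  layout.gen = absv(9) = 9
  bundle.gen = sub(9, 3) = 6
  assets.gen = min2(9, 6) = 6
  check.gen = mul(9, 6) = 54

Second demand — change propagation:
  north.gen: re-runs because fold.txt -9->3; new result -3.
  alpha.gen: re-runs because north.gen 9->-3; new result 3.
  pack.gen: re-runs because north.gen 9->-3; new result 3.
  graph.gen: re-runs because alpha.gen 9->3; pack.gen 9->3; new result 3.
  meta.gen: re-runs because graph.gen 9->3; pack.gen 9->3; new result 3.
  layout.gen: re-runs because meta.gen 9->3; new result 3.
  bundle.gen: re-runs because layout.gen 9->3; new result 0.
  assets.gen: re-runs because meta.gen 9->3; bundle.gen 6->0; new result 0.
  check.gen: re-runs because graph.gen 9->3; assets.gen 6->0; new result 0.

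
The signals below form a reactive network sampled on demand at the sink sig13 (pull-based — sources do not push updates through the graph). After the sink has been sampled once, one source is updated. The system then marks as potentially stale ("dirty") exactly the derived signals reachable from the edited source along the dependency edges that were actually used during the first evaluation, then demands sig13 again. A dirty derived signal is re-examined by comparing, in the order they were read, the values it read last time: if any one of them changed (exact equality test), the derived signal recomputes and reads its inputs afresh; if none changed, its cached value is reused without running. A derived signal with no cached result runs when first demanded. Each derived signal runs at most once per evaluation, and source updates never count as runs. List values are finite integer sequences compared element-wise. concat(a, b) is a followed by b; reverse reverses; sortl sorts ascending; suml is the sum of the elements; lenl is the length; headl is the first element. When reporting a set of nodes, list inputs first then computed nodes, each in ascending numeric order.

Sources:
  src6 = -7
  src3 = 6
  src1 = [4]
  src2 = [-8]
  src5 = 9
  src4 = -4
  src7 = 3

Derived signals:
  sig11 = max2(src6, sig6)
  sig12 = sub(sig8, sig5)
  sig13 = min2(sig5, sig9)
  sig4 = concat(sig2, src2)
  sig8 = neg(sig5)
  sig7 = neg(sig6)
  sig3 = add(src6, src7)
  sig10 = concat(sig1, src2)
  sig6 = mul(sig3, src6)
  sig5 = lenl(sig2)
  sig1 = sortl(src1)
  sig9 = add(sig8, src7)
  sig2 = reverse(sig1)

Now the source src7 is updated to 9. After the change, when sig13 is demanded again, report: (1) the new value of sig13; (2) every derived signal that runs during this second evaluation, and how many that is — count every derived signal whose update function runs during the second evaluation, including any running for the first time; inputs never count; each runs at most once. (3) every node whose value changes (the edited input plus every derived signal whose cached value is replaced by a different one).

Initial pass — values computed on the first demand:
  sig1 = sortl([4]) = [4]
  sig2 = reverse([4]) = [4]
  sig5 = lenl([4]) = 1
  sig8 = neg(1) = -1
  sig9 = add(-1, 3) = 2
  sig13 = min2(1, 2) = 1

Second demand — change propagation:
  sig9: re-runs because src7 3->9; new result 8.
  sig13: re-runs because sig9 2->8; new result 1 (unchanged).

sig13 now evaluates to 1.
Run set: sig9, sig13 (2 run).
Changed values: src7, sig9.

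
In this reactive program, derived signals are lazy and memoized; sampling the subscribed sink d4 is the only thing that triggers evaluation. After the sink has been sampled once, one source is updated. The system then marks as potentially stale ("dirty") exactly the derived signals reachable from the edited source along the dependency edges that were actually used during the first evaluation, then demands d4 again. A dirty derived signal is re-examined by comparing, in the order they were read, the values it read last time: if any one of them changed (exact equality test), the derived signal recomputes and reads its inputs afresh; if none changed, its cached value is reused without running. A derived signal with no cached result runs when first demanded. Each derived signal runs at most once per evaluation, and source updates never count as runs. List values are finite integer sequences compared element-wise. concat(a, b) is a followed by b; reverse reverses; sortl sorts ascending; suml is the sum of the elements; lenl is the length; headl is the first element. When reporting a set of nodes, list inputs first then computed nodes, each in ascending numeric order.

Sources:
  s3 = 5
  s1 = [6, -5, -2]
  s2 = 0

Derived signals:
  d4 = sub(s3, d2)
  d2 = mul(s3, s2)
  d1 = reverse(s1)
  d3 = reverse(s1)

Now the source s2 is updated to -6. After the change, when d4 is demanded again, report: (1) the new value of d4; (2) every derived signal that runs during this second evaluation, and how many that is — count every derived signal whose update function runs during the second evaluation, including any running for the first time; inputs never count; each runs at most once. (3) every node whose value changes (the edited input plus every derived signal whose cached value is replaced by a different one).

First demand of the output computes:
  d2 = mul(5, 0) = 0
  d4 = sub(5, 0) = 5

After the edit, cleaning proceeds:
  d2: a read changed (s2 0->-6) — executes, giving -30.
  d4: a read changed (d2 0->-30) — executes, giving 35.

Demanding d4 again yields 35.
2 derived signals run: d2, d4.
The nodes whose values change: s2, d2, d4.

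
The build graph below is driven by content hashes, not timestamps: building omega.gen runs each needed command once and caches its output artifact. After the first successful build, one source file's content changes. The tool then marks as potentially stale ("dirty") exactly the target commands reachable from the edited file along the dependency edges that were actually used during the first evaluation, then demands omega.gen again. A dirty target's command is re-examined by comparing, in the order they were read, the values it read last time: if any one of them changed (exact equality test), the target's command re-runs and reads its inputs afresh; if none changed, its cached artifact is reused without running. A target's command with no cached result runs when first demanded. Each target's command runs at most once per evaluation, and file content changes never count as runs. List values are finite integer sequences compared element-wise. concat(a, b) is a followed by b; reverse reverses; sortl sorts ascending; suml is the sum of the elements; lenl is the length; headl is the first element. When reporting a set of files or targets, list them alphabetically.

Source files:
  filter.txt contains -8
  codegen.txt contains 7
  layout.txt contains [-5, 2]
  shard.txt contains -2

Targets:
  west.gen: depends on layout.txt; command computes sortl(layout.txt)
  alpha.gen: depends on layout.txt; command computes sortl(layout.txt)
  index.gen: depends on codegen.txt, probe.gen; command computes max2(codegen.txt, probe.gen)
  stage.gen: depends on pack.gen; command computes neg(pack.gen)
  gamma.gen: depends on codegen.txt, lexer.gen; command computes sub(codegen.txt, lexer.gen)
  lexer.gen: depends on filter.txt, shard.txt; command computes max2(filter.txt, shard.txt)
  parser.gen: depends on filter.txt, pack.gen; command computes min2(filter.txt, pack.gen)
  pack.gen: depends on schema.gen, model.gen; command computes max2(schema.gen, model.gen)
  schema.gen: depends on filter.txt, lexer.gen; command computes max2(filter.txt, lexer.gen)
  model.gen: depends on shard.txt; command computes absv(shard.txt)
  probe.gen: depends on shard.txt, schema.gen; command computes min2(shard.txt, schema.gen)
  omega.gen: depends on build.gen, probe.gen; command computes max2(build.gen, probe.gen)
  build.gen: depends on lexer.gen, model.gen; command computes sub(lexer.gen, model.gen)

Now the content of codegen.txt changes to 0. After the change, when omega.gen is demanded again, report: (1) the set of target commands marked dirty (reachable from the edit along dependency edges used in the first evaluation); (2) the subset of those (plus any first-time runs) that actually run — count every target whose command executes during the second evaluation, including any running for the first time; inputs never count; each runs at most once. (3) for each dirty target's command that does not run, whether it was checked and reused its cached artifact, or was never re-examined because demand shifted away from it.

Initial pass — values computed on the first demand:
  lexer.gen = max2(-8, -2) = -2
  model.gen = absv(-2) = 2
  build.gen = sub(-2, 2) = -4
  schema.gen = max2(-8, -2) = -2
  probe.gen = min2(-2, -2) = -2
  omega.gen = max2(-4, -2) = -2

Second demand — change propagation:
  no demanded computation ever read codegen.txt, so the edit dirties nothing and nothing runs.

The important point: nothing the output needs ever reads codegen.txt, so the edit is invisible to it.

Dirty set: none.
Run set: none (0 run).
All dirty target commands ended up running.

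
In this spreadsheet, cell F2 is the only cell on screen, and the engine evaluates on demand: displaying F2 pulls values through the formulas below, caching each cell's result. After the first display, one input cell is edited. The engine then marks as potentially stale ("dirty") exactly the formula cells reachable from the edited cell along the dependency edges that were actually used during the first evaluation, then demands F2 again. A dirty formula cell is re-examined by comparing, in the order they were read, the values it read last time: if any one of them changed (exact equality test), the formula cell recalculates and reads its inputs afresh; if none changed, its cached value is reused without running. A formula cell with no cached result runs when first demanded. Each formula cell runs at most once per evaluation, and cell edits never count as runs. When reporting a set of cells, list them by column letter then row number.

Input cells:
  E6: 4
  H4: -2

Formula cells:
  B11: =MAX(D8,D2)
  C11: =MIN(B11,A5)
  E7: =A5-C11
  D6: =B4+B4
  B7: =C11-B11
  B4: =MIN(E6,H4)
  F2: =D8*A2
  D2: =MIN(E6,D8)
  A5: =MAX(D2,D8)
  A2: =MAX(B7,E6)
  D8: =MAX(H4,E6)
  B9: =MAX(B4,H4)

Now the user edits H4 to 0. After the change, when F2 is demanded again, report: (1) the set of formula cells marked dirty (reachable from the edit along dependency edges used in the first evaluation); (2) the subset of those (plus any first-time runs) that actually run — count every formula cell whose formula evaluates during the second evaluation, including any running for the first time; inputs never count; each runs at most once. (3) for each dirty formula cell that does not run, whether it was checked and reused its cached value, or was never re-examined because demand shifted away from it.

Initial pass — values computed on the first demand:
  D8 = MAX(-2, 4) = 4
  D2 = MIN(4, 4) = 4
  A5 = MAX(4, 4) = 4
  B11 = MAX(4, 4) = 4
  C11 = MIN(4, 4) = 4
  B7 = 4 - 4 = 0
  A2 = MAX(0, 4) = 4
  F2 = 4 * 4 = 16

Second demand — change propagation:
  D8: re-runs because H4 -2->0; new result 4 (unchanged).
  D2: re-examined; everything it read last time is the same (E6 unchanged, D8 unchanged) — cache 4 kept, no run.
  A5: re-examined; everything it read last time is the same (D2 unchanged, D8 unchanged) — cache 4 kept, no run.
  B11: re-examined; everything it read last time is the same (D8 unchanged, D2 unchanged) — cache 4 kept, no run.
  C11: re-examined; everything it read last time is the same (B11 unchanged, A5 unchanged) — cache 4 kept, no run.
  B7: re-examined; everything it read last time is the same (C11 unchanged, B11 unchanged) — cache 0 kept, no run.
  A2: re-examined; everything it read last time is the same (B7 unchanged, E6 unchanged) — cache 4 kept, no run.
  F2: re-examined; everything it read last time is the same (D8 unchanged, A2 unchanged) — cache 16 kept, no run.

The important point: D8 recomputes to an identical value, and the output ends up unchanged.

Dirty set: A2, A5, B7, B11, C11, D2, D8, F2.
Run set: D8 (1 run).
Re-examined without running (cache reused): A2, A5, B7, B11, C11, D2, F2.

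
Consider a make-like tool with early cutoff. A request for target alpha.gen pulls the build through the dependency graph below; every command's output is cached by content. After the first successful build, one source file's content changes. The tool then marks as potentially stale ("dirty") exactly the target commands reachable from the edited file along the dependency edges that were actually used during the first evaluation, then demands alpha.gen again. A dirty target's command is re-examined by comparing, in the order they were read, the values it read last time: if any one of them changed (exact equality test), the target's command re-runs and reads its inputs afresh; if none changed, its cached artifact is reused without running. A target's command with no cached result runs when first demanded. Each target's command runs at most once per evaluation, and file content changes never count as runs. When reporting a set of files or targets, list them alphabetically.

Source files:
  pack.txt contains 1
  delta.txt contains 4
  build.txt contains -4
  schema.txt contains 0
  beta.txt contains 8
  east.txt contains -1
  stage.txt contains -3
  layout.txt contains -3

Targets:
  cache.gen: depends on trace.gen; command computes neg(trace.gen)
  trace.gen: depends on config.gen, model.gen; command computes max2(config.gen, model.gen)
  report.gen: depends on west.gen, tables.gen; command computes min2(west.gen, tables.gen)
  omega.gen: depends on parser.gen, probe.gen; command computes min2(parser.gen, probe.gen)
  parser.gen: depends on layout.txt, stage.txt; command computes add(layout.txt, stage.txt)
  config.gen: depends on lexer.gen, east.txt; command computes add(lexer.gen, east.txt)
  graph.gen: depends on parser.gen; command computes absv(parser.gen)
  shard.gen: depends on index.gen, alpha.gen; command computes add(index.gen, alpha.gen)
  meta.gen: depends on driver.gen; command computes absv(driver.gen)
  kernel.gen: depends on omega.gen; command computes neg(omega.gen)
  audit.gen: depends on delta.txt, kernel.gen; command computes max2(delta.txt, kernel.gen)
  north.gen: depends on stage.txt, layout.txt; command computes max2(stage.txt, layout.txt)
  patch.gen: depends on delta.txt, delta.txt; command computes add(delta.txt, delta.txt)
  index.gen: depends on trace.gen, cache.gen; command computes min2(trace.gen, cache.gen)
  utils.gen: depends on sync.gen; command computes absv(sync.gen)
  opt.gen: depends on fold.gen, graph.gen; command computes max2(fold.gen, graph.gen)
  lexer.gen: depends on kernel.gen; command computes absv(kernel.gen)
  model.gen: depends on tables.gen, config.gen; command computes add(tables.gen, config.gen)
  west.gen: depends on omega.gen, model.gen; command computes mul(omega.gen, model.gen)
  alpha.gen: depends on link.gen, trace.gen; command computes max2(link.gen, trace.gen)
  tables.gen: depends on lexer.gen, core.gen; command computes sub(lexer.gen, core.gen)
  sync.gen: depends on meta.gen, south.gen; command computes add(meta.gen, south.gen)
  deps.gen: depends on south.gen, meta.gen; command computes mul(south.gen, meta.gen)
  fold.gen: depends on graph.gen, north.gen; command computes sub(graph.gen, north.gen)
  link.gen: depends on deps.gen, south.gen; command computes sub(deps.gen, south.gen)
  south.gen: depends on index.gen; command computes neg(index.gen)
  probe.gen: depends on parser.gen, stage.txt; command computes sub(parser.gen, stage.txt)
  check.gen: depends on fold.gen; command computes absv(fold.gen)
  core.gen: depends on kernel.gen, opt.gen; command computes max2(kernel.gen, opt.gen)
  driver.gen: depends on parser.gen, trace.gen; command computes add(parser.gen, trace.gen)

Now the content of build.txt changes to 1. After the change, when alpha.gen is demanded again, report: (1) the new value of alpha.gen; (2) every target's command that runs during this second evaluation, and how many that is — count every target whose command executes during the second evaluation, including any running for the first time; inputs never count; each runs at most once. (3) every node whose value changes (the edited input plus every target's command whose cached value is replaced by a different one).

Demanding alpha.gen again yields 5.
0 target commands run: none.
The nodes whose values change: build.txt.
Note the shortcut — nothing in the graph depends on build.txt at all, so no recomputation happens.

First demand of the output computes:
  north.gen = max2(-3, -3) = -3
  parser.gen = add(-3, -3) = -6
  graph.gen = absv(-6) = 6
  fold.gen = sub(6, -3) = 9
  opt.gen = max2(9, 6) = 9
  probe.gen = sub(-6, -3) = -3
  omega.gen = min2(-6, -3) = -6
  kernel.gen = neg(-6) = 6
  core.gen = max2(6, 9) = 9
  lexer.gen = absv(6) = 6
  config.gen = add(6, -1) = 5
  tables.gen = sub(6, 9) = -3
  model.gen = add(-3, 5) = 2
  trace.gen = max2(5, 2) = 5
  cache.gen = neg(5) = -5
  driver.gen = add(-6, 5) = -1
  index.gen = min2(5, -5) = -5
  meta.gen = absv(-1) = 1
  south.gen = neg(-5) = 5
  deps.gen = mul(5, 1) = 5
  link.gen = sub(5, 5) = 0
  alpha.gen = max2(0, 5) = 5

After the edit, cleaning proceeds:
  no node depends on build.txt at all; the second demand re-runs nothing.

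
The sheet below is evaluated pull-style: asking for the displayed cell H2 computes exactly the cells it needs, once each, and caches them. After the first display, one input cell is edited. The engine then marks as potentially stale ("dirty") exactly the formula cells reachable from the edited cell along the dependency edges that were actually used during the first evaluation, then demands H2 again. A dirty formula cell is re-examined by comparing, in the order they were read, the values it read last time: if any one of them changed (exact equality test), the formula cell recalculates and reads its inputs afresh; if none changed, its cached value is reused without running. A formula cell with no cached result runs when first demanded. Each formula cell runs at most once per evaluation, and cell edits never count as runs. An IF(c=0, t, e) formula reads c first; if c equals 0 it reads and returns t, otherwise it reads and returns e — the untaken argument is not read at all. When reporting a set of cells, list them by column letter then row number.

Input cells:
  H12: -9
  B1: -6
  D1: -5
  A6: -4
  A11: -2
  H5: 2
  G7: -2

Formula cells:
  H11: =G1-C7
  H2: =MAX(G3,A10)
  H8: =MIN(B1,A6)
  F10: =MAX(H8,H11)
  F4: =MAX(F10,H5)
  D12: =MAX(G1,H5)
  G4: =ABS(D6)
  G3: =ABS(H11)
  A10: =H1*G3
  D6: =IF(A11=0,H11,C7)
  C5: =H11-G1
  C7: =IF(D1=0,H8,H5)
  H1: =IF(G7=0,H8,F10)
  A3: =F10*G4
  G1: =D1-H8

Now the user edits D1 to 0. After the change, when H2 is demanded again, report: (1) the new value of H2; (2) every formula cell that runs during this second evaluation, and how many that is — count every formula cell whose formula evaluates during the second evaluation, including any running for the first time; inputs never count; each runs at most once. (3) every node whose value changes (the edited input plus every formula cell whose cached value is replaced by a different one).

First demand of the output computes:
  H8 = MIN(-6, -4) = -6
  C7 = IF(D1=0: D1=-5 -> else branch H5) = 2
  G1 = -5 - -6 = 1
  H11 = 1 - 2 = -1
  F10 = MAX(-6, -1) = -1
  G3 = ABS(-1) = 1
  H1 = IF(G7=0: G7=-2 -> else branch F10) = -1
  A10 = -1 * 1 = -1
  H2 = MAX(1, -1) = 1

After the edit, cleaning proceeds:
  C7: a read changed (D1 -5->0) — executes, giving -6.
  G1: a read changed (D1 -5->0) — executes, giving 6.
  H11: a read changed (G1 1->6; C7 2->-6) — executes, giving 12.
  F10: a read changed (H11 -1->12) — executes, giving 12.
  G3: a read changed (H11 -1->12) — executes, giving 12.
  H1: a read changed (F10 -1->12) — executes, giving 12.
  A10: a read changed (H1 -1->12; G3 1->12) — executes, giving 144.
  H2: a read changed (G3 1->12; A10 -1->144) — executes, giving 144.

Demanding H2 again yields 144.
8 formula cells run: A10, C7, F10, G1, G3, H1, H2, H11.
The nodes whose values change: A10, C7, D1, F10, G1, G3, H1, H2, H11.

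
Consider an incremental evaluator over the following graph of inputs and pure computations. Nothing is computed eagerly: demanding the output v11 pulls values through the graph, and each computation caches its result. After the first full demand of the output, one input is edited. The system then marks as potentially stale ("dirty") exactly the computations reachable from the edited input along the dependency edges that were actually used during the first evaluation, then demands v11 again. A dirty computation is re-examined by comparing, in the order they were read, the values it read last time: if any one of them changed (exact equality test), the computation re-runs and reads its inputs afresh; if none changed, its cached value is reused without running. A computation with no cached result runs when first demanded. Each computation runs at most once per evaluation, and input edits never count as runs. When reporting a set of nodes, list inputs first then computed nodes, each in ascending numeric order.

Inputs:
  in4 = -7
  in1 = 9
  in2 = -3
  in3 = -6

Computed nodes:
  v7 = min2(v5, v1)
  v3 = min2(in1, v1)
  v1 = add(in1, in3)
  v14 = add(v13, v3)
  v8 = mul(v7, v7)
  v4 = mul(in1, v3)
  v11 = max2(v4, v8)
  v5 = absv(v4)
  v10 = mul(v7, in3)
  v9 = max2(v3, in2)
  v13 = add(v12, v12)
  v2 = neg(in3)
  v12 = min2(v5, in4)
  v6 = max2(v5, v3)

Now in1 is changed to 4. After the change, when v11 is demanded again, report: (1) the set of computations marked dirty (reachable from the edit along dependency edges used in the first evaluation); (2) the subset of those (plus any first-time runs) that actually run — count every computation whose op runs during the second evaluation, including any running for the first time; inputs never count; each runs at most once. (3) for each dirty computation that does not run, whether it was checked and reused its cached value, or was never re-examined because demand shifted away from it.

Initial pass — values computed on the first demand:
  v1 = add(9, -6) = 3
  v3 = min2(9, 3) = 3
  v4 = mul(9, 3) = 27
  v5 = absv(27) = 27
  v7 = min2(27, 3) = 3
  v8 = mul(3, 3) = 9
  v11 = max2(27, 9) = 27

Second demand — change propagation:
  v1: re-runs because in1 9->4; new result -2.
  v3: re-runs because in1 9->4; v1 3->-2; new result -2.
  v4: re-runs because in1 9->4; v3 3->-2; new result -8.
  v5: re-runs because v4 27->-8; new result 8.
  v7: re-runs because v5 27->8; v1 3->-2; new result -2.
  v8: re-runs because v7 3->-2; v7 3->-2; new result 4.
  v11: re-runs because v4 27->-8; v8 9->4; new result 4.

Dirty set: v1, v3, v4, v5, v7, v8, v11.
Run set: v1, v3, v4, v5, v7, v8, v11 (7 run).
All dirty computations ended up running.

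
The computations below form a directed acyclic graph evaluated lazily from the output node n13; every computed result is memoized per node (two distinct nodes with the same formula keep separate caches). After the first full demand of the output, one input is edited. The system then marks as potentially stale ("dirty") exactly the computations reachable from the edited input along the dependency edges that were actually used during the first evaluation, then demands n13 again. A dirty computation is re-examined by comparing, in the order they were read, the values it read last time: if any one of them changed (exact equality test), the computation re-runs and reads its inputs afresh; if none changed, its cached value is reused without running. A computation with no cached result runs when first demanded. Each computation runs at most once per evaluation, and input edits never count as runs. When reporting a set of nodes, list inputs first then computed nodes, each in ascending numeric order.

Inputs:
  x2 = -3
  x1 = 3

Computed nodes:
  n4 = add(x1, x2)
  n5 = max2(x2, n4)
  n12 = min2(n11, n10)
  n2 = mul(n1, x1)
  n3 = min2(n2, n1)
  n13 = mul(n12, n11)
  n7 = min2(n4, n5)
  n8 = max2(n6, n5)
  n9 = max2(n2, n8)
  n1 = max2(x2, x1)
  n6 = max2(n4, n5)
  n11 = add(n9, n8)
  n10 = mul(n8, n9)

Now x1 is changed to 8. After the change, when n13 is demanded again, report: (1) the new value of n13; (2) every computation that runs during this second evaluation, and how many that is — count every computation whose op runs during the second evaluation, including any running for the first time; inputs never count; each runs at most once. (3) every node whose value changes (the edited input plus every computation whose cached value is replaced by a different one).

Demanding n13 again yields 4761.
11 computations run: n1, n2, n4, n5, n6, n8, n9, n10, n11, n12, n13.
The nodes whose values change: x1, n1, n2, n4, n5, n6, n8, n9, n10, n11, n12, n13.

First demand of the output computes:
  n1 = max2(-3, 3) = 3
  n2 = mul(3, 3) = 9
  n4 = add(3, -3) = 0
  n5 = max2(-3, 0) = 0
  n6 = max2(0, 0) = 0
  n8 = max2(0, 0) = 0
  n9 = max2(9, 0) = 9
  n10 = mul(0, 9) = 0
  n11 = add(9, 0) = 9
  n12 = min2(9, 0) = 0
  n13 = mul(0, 9) = 0

After the edit, cleaning proceeds:
  n1: a read changed (x1 3->8) — executes, giving 8.
  n2: a read changed (n1 3->8; x1 3->8) — executes, giving 64.
  n4: a read changed (x1 3->8) — executes, giving 5.
  n5: a read changed (n4 0->5) — executes, giving 5.
  n6: a read changed (n4 0->5; n5 0->5) — executes, giving 5.
  n8: a read changed (n6 0->5; n5 0->5) — executes, giving 5.
  n9: a read changed (n2 9->64; n8 0->5) — executes, giving 64.
  n10: a read changed (n8 0->5; n9 9->64) — executes, giving 320.
  n11: a read changed (n9 9->64; n8 0->5) — executes, giving 69.
  n12: a read changed (n11 9->69; n10 0->320) — executes, giving 69.
  n13: a read changed (n12 0->69; n11 9->69) — executes, giving 4761.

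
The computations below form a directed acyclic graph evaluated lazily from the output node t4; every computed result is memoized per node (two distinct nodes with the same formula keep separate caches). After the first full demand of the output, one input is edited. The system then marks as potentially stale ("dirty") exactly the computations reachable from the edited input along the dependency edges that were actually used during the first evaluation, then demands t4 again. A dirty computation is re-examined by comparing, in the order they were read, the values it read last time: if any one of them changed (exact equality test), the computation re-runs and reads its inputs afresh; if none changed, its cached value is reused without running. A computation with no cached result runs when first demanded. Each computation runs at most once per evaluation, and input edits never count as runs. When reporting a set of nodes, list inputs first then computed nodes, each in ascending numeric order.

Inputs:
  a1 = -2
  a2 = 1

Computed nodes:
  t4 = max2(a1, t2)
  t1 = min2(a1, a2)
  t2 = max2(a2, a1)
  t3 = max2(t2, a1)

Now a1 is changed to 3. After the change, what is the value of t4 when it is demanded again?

Demanding t4 again yields 3.

First demand of the output computes:
  t2 = max2(1, -2) = 1
  t4 = max2(-2, 1) = 1

After the edit, cleaning proceeds:
  t2: a read changed (a1 -2->3) — executes, giving 3.
  t4: a read changed (a1 -2->3; t2 1->3) — executes, giving 3.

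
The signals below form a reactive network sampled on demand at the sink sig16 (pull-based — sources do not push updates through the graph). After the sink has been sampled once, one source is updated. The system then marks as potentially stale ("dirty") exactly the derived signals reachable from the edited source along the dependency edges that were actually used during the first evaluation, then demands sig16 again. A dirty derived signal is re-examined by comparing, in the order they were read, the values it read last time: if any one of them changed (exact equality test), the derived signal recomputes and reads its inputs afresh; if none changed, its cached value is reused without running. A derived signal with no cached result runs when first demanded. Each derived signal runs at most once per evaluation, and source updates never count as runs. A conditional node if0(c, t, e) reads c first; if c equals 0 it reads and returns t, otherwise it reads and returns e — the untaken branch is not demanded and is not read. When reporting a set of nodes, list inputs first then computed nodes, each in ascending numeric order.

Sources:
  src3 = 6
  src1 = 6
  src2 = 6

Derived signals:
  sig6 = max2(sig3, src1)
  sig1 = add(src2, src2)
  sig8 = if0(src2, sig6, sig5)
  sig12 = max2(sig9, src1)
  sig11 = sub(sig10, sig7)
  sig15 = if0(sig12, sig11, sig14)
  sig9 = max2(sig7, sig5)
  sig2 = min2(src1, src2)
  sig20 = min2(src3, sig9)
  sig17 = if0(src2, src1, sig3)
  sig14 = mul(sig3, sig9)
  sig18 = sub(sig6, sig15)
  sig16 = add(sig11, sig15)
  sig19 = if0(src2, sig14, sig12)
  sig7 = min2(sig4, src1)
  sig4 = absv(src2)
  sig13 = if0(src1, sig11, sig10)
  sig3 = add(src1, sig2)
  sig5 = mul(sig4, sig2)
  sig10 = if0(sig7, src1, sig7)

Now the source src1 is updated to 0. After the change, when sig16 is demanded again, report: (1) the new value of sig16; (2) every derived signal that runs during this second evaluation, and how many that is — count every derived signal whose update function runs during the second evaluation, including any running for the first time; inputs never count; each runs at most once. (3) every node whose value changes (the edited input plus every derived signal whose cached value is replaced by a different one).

sig16 now evaluates to 0.
Run set: sig2, sig5, sig7, sig9, sig10, sig11, sig12, sig15, sig16 (9 run).
Changed values: src1, sig2, sig5, sig7, sig9, sig10, sig12, sig15, sig16.
The important point: the flipped condition redirects demand; sig3, sig14 are left stale, never re-checked.

Initial pass — values computed on the first demand:
  sig2 = min2(6, 6) = 6
  sig3 = add(6, 6) = 12
  sig4 = absv(6) = 6
  sig5 = mul(6, 6) = 36
  sig7 = min2(6, 6) = 6
  sig9 = max2(6, 36) = 36
  sig10 = if0(sig7=6 -> else branch sig7) = 6
  sig11 = sub(6, 6) = 0
  sig12 = max2(36, 6) = 36
  sig14 = mul(12, 36) = 432
  sig15 = if0(sig12=36 -> else branch sig14) = 432
  sig16 = add(0, 432) = 432

Second demand — change propagation:
  sig2: re-runs because src1 6->0; new result 0.
  sig3: dirty yet unreached — the second evaluation never asks for it.
  sig5: re-runs because sig2 6->0; new result 0.
  sig7: re-runs because src1 6->0; new result 0.
  sig9: re-runs because sig7 6->0; sig5 36->0; new result 0.
  sig10: re-runs because sig7 6->0; sig7 6->0; new result 0.
  sig11: re-runs because sig10 6->0; sig7 6->0; new result 0 (unchanged).
  sig12: re-runs because sig9 36->0; src1 6->0; new result 0.
  sig14: dirty yet unreached — the second evaluation never asks for it.
  sig15: re-runs because sig12 36->0; new result 0.
  sig16: re-runs because sig15 432->0; new result 0.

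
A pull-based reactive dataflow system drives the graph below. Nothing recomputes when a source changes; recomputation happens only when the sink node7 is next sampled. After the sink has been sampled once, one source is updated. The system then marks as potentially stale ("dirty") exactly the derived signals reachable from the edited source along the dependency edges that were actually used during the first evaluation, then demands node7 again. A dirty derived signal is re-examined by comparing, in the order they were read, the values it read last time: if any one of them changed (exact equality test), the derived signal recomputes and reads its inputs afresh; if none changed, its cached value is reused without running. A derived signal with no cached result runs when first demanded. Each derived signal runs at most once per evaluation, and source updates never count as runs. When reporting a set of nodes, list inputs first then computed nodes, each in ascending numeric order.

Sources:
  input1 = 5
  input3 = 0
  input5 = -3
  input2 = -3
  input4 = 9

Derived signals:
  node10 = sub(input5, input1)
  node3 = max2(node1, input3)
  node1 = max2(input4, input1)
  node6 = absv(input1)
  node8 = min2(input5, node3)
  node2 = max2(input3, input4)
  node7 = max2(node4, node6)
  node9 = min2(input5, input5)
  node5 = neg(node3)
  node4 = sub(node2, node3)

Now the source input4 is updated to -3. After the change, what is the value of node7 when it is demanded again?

New value of node7: 5.

First evaluation (everything demanded from the output):
  node1 = max2(9, 5) = 9
  node2 = max2(0, 9) = 9
  node3 = max2(9, 0) = 9
  node4 = sub(9, 9) = 0
  node6 = absv(5) = 5
  node7 = max2(0, 5) = 5

Propagation after the edit:
  node1: runs — input4 9->-3; result 5.
  node2: runs — input4 9->-3; result 0.
  node3: runs — node1 9->5; result 5.
  node4: runs — node2 9->0; node3 9->5; result -5.
  node7: runs — node4 0->-5; result 5 (same value as before).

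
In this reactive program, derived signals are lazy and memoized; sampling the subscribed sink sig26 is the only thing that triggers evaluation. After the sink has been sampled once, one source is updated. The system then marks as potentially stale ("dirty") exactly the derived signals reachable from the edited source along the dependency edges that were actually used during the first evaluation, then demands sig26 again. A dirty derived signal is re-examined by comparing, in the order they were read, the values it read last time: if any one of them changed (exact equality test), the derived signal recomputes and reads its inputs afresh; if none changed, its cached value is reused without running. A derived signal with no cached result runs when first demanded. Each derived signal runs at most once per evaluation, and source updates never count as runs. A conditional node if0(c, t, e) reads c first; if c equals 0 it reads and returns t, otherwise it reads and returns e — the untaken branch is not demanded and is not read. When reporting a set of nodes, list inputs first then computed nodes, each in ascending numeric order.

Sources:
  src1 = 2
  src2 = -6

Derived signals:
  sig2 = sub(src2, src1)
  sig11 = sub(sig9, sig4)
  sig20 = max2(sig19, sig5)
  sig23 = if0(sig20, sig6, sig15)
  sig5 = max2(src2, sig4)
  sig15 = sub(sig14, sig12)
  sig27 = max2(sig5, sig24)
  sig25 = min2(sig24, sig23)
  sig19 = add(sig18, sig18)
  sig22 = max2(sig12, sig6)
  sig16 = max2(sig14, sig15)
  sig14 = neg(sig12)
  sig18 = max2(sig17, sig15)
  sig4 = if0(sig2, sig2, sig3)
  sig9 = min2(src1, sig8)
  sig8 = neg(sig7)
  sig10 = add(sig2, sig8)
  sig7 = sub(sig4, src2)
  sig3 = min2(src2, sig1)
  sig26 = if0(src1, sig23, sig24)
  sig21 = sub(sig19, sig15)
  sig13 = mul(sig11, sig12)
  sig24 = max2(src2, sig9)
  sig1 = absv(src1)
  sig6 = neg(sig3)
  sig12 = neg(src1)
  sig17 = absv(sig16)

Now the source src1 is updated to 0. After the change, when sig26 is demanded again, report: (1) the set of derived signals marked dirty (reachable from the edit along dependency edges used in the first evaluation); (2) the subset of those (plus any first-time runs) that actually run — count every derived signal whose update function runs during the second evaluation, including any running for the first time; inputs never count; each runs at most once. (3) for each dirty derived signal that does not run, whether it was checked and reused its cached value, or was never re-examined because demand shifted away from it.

The edit dirties: sig1, sig2, sig3, sig4, sig7, sig8, sig9, sig24, sig26.
16 derived signals run: sig1, sig2, sig3, sig4, sig5, sig6, sig12, sig14, sig15, sig16, sig17, sig18, sig19, sig20, sig23, sig26.
Unvisited dirty nodes (no longer demanded): sig7, sig8, sig9, sig24.
Note the branch switch — demand abandons sig7, sig8, sig9, sig24, which are never re-examined.

First demand of the output computes:
  sig1 = absv(2) = 2
  sig2 = sub(-6, 2) = -8
  sig3 = min2(-6, 2) = -6
  sig4 = if0(sig2=-8 -> else branch sig3) = -6
  sig7 = sub(-6, -6) = 0
  sig8 = neg(0) = 0
  sig9 = min2(2, 0) = 0
  sig24 = max2(-6, 0) = 0
  sig26 = if0(src1=2 -> else branch sig24) = 0

After the edit, cleaning proceeds:
  sig1: a read changed (src1 2->0) — executes, giving 0.
  sig2: a read changed (src1 2->0) — executes, giving -6.
  sig3: a read changed (sig1 2->0) — executes, giving -6 — identical to its old value.
  sig4: a read changed (sig2 -8->-6) — executes, giving -6 — identical to its old value.
  sig5: had never run; runs now, result -6.
  sig6: had never run; runs now, result 6.
  sig7: stays stale; no demand reaches it after the flip.
  sig8: stays stale; no demand reaches it after the flip.
  sig9: stays stale; no demand reaches it after the flip.
  sig12: had never run; runs now, result 0.
  sig14: had never run; runs now, result 0.
  sig15: had never run; runs now, result 0.
  sig16: had never run; runs now, result 0.
  sig17: had never run; runs now, result 0.
  sig18: had never run; runs now, result 0.
  sig19: had never run; runs now, result 0.
  sig20: had never run; runs now, result 0.
  sig23: had never run; runs now, result 6.
  sig24: stays stale; no demand reaches it after the flip.
  sig26: a read changed (src1 2->0) — executes, giving 6.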